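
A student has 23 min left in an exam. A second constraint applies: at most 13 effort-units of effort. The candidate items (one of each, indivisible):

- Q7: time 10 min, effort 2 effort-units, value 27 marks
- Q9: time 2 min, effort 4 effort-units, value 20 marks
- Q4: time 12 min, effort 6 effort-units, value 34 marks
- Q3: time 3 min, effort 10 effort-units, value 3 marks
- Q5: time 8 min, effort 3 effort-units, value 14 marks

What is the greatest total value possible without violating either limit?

68 marks

Feasible sets respecting both limits:
- Q9+Q4+Q5: time 22, effort 13, value 68
- Q7+Q4: time 22, effort 8, value 61
- Q7+Q9+Q5: time 20, effort 9, value 61
- Q9+Q4: time 14, effort 10, value 54
Best: 68 marks.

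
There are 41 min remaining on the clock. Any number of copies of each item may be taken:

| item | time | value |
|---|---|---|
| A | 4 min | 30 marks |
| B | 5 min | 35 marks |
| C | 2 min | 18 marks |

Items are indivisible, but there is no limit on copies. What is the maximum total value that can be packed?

Best value-per-unit is C at 18/2, and filling with it alone uses time 20×2=40. No mix of the others beats 20×18 = 360.

360 marks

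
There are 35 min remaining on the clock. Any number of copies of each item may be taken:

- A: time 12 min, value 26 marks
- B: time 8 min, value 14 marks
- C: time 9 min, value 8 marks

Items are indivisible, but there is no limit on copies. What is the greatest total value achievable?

66 marks

Best value-per-unit is A at 26/12; filling with it alone gives 2×26 = 52.
Optimal mix: 2×A + 1×B → time 32, value 66.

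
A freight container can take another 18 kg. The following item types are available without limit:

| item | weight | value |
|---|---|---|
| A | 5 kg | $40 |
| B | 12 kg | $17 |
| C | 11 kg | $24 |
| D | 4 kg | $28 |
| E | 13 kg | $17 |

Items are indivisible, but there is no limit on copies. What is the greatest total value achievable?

Best value-per-unit is A at 40/5; filling with it alone gives 3×40 = 120.
Optimal mix: 2×A + 2×D → weight 18, value 136.

$136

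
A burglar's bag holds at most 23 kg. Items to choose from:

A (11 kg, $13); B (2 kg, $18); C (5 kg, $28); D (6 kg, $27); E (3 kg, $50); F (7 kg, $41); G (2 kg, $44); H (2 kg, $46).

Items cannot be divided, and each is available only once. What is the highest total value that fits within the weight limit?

$227

Check high-value combinations within 23 kg:
- B+C+E+F+G+H: weight 2+5+3+7+2+2=21, value 18+28+50+41+44+46=227
- B+D+E+F+G+H: weight 2+6+3+7+2+2=22, value 18+27+50+41+44+46=226
- B+C+D+E+G+H: weight 2+5+6+3+2+2=20, value 18+28+27+50+44+46=213
- C+E+F+G+H: weight 5+3+7+2+2=19, value 28+50+41+44+46=209
Best: $227.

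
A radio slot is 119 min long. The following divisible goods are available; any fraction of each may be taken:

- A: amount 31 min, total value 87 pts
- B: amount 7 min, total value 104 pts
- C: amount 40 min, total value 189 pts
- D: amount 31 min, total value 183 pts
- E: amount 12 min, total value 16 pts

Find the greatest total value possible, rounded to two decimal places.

Take in order of value per unit:
- B (104/7 per unit): all 7 → value 104, running total 104.00
- D (183/31 per unit): all 31 → value 183, running total 287.00
- C (189/40 per unit): all 40 → value 189, running total 476.00
- A (87/31 per unit): all 31 → value 87, running total 563.00
- E (16/12 per unit): 10 of 12 → value 10×16/12 = 13.3333, running total 576.33
Total 576.33.

576.33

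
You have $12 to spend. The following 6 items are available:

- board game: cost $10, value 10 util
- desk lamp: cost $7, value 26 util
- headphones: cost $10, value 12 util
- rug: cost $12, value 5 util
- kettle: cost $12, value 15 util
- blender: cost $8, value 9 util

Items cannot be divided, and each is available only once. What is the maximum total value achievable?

26 util

This is a 0/1 knapsack; check combinations near the capacity.
- desk lamp: cost 7, value 26
- kettle: cost 12, value 15
- headphones: cost 10, value 12
- board game: cost 10, value 10
- blender: cost 8, value 9
Best: 26 util.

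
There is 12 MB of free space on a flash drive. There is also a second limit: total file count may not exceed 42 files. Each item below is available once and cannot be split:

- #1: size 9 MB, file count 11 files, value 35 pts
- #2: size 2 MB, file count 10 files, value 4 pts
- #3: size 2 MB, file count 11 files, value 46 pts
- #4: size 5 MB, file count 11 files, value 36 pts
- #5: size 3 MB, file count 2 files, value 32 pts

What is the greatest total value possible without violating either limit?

118 pts

Feasible sets respecting both limits:
- #2+#3+#4+#5: size 12, file count 34, value 118
- #3+#4+#5: size 10, file count 24, value 114
- #2+#3+#4: size 9, file count 32, value 86
- #3+#4: size 7, file count 22, value 82
Best: 118 pts.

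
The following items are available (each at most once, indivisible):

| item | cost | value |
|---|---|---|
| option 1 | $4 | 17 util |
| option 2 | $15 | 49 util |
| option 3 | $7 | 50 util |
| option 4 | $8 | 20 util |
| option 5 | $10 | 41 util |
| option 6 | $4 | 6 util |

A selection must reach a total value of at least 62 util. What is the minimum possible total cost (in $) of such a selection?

Subsets with value ≥ 62, sorted by total cost:
- option 1+option 3: cost 11, value 67
- option 1+option 3+option 6: cost 15, value 73
- option 3+option 4: cost 15, value 70
Minimum cost: 11 $.

11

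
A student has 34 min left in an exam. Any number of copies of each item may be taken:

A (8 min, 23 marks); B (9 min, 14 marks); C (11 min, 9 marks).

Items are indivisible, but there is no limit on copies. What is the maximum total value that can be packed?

Best value-per-unit is A at 23/8, and filling with it alone uses time 4×8=32. No mix of the others beats 4×23 = 92.

92 marks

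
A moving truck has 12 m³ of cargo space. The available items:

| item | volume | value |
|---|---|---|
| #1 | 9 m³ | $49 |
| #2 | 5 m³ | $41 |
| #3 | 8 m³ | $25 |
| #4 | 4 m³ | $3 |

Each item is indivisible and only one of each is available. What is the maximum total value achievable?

Check high-value combinations within 12 m³:
- #1: volume 9, value 49
- #2+#4: volume 5+4=9, value 41+3=44
- #2: volume 5, value 41
- #3+#4: volume 8+4=12, value 25+3=28
Best: $49.

$49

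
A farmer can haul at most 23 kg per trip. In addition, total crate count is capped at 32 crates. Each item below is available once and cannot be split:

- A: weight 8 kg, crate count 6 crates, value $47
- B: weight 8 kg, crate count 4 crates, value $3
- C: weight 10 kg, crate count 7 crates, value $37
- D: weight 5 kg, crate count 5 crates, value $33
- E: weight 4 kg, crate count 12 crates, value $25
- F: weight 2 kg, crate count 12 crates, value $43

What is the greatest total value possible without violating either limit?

$127

Feasible sets respecting both limits:
- A+C+F: weight 20, crate count 25, value 127
- A+B+D+F: weight 23, crate count 27, value 126
- A+D+F: weight 15, crate count 23, value 123
- A+C+D: weight 23, crate count 18, value 117
Best: $127.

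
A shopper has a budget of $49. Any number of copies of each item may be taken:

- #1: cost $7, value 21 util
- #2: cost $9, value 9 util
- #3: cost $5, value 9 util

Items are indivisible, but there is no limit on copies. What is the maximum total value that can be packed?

147 util

Best value-per-unit is #1 at 21/7, and filling with it alone uses cost 7×7=49. No mix of the others beats 7×21 = 147.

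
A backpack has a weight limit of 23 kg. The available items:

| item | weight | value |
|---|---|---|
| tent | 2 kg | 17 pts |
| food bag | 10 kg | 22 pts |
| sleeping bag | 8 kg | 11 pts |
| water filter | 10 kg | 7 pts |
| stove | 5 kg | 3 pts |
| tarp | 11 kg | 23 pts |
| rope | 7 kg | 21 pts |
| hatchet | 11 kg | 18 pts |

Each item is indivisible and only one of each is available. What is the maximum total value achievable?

Check high-value combinations within 23 kg:
- tent+food bag+tarp: weight 2+10+11=23, value 17+22+23=62
- tent+tarp+rope: weight 2+11+7=20, value 17+23+21=61
- tent+food bag+rope: weight 2+10+7=19, value 17+22+21=60
Best: 62 pts.

62 pts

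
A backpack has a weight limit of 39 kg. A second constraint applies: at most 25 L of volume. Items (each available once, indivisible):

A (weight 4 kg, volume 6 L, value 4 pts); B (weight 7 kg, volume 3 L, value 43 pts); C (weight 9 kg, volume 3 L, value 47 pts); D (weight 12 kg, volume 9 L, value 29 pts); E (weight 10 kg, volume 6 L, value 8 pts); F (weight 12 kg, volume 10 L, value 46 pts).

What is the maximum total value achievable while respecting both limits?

144 pts

Feasible sets respecting both limits:
- B+C+E+F: weight 38, volume 22, value 144
- A+B+C+F: weight 32, volume 22, value 140
- B+C+F: weight 28, volume 16, value 136
Best: 144 pts.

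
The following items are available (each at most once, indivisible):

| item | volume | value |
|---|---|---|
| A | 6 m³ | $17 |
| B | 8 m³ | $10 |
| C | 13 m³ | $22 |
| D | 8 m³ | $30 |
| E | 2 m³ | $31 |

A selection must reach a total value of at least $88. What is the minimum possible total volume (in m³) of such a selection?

24

Subsets with value ≥ 88, sorted by total volume:
- A+B+D+E: volume 24, value 88
- A+C+D+E: volume 29, value 100
Minimum volume: 24 m³.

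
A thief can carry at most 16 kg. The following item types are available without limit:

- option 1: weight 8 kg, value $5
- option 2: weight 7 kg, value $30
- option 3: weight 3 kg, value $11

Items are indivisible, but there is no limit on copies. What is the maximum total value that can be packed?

Best value-per-unit is option 2 at 30/7; filling with it alone gives 2×30 = 60.
Optimal mix: 1×option 2 + 3×option 3 → weight 16, value 63.

$63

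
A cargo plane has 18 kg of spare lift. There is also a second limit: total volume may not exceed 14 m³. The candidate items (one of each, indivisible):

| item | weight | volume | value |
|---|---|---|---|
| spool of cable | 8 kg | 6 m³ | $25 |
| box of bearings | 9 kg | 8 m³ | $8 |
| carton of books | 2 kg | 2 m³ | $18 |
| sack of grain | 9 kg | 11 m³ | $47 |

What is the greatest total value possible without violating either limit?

Feasible sets respecting both limits:
- carton of books+sack of grain: weight 11, volume 13, value 65
- sack of grain: weight 9, volume 11, value 47
- spool of cable+carton of books: weight 10, volume 8, value 43
Best: $65.

$65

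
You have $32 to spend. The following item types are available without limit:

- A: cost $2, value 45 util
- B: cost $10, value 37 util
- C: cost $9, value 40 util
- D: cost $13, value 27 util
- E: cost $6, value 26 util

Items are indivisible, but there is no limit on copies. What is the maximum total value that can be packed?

Best value-per-unit is A at 45/2, and filling with it alone uses cost 16×2=32. No mix of the others beats 16×45 = 720.

720 util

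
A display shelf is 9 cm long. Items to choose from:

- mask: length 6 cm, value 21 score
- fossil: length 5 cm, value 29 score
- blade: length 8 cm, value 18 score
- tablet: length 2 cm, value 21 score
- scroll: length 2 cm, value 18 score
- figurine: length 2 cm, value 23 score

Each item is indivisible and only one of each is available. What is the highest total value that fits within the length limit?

73 score

Check high-value combinations within 9 cm:
- fossil+tablet+figurine: length 5+2+2=9, value 29+21+23=73
- fossil+scroll+figurine: length 5+2+2=9, value 29+18+23=70
- fossil+tablet+scroll: length 5+2+2=9, value 29+21+18=68
- tablet+scroll+figurine: length 2+2+2=6, value 21+18+23=62
- fossil+figurine: length 5+2=7, value 29+23=52
Best: 73 score.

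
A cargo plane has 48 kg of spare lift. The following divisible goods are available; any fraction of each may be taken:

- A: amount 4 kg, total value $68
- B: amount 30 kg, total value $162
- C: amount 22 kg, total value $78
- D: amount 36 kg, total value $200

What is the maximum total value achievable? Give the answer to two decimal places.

311.20

Take in order of value per unit:
- A (68/4 per unit): all 4 → value 68, running total 68.00
- D (200/36 per unit): all 36 → value 200, running total 268.00
- B (162/30 per unit): 8 of 30 → value 8×162/30 = 43.2000, running total 311.20
Total 311.20.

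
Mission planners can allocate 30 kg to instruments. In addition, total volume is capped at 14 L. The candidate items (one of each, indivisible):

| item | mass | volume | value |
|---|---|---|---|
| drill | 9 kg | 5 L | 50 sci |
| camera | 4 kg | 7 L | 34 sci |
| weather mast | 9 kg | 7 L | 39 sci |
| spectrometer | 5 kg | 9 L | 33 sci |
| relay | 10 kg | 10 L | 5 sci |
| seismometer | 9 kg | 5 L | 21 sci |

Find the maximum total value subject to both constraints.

Feasible sets respecting both limits:
- drill+weather mast: mass 18, volume 12, value 89
- drill+camera: mass 13, volume 12, value 84
- drill+spectrometer: mass 14, volume 14, value 83
Best: 89 sci.

89 sci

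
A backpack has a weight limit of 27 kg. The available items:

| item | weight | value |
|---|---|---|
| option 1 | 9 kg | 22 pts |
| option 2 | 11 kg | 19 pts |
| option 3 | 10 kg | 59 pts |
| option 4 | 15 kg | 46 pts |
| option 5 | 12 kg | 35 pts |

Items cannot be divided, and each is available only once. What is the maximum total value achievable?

Check high-value combinations within 27 kg:
- option 3+option 4: weight 10+15=25, value 59+46=105
- option 3+option 5: weight 10+12=22, value 59+35=94
- option 1+option 3: weight 9+10=19, value 22+59=81
- option 4+option 5: weight 15+12=27, value 46+35=81
- option 2+option 3: weight 11+10=21, value 19+59=78
Best: 105 pts.

105 pts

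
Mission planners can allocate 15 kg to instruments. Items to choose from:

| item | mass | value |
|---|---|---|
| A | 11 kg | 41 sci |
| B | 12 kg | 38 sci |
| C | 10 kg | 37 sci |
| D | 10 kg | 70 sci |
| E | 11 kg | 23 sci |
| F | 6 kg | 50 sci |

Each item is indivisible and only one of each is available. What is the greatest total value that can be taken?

Check high-value combinations within 15 kg:
- D: mass 10, value 70
- F: mass 6, value 50
- A: mass 11, value 41
- B: mass 12, value 38
Best: 70 sci.

70 sci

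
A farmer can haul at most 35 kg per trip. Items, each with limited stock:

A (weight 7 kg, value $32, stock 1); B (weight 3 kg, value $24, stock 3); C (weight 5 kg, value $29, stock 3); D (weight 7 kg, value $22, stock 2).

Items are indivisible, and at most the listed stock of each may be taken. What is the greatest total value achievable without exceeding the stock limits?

$191

Best selections within weight 35 and stock limits:
- 1×A + 3×B + 3×C: weight 31, value 191
- 1×A + 2×B + 3×C + 1×D: weight 35, value 189
- 1×A + 3×B + 2×C + 1×D: weight 33, value 184
- 3×B + 3×C + 1×D: weight 31, value 181
Best: $191.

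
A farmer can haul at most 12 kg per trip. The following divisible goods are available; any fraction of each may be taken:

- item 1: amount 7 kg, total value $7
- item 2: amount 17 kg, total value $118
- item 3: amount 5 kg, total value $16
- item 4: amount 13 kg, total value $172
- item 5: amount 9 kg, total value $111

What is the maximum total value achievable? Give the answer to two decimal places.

158.77

Take in order of value per unit:
- item 4 (172/13 per unit): 12 of 13 → value 12×172/13 = 158.7692, running total 158.77
Total 158.77.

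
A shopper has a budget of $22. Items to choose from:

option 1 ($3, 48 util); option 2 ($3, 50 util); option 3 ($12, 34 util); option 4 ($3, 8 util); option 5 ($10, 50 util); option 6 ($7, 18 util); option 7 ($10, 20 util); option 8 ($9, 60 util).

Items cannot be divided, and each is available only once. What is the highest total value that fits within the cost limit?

176 util

Check high-value combinations within $22:
- option 1+option 2+option 6+option 8: cost 3+3+7+9=22, value 48+50+18+60=176
- option 1+option 2+option 4+option 8: cost 3+3+3+9=18, value 48+50+8+60=166
- option 2+option 5+option 8: cost 3+10+9=22, value 50+50+60=160
- option 1+option 2+option 8: cost 3+3+9=15, value 48+50+60=158
Best: 176 util.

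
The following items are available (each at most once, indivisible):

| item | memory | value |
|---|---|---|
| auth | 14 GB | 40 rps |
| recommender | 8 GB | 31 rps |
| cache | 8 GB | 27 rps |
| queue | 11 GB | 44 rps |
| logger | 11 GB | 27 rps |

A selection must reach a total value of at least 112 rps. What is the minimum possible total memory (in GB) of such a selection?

Subsets with value ≥ 112, sorted by total memory:
- auth+recommender+queue: memory 33, value 115
- recommender+cache+queue+logger: memory 38, value 129
Minimum memory: 33 GB.

33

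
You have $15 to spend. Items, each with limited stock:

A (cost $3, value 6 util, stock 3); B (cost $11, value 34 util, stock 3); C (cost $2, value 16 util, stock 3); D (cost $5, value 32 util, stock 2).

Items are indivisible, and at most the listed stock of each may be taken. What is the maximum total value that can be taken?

Best selections within cost 15 and stock limits:
- 2×C + 2×D: cost 14, value 96
- 1×A + 3×C + 1×D: cost 14, value 86
- 1×A + 1×C + 2×D: cost 15, value 86
Best: 96 util.

96 util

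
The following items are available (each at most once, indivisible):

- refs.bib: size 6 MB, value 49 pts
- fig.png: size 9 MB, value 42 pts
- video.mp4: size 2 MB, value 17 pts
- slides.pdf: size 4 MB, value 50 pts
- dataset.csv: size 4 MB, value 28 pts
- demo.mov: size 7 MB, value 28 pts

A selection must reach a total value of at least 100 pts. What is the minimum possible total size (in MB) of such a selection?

Subsets with value ≥ 100, sorted by total size:
- refs.bib+video.mp4+slides.pdf: size 12, value 116
- refs.bib+slides.pdf+dataset.csv: size 14, value 127
- fig.png+video.mp4+slides.pdf: size 15, value 109
Minimum size: 12 MB.

12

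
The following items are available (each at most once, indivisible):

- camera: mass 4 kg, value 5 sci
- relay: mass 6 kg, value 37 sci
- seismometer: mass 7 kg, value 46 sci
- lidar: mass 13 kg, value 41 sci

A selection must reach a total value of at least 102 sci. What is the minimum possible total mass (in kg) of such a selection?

26

Subsets with value ≥ 102, sorted by total mass:
- relay+seismometer+lidar: mass 26, value 124
- camera+relay+seismometer+lidar: mass 30, value 129
Minimum mass: 26 kg.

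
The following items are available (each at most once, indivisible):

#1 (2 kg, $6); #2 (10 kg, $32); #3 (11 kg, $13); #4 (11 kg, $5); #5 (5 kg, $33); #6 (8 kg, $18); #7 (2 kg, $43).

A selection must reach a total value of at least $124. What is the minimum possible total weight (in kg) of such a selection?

25

Subsets with value ≥ 124, sorted by total weight:
- #2+#5+#6+#7: weight 25, value 126
- #1+#2+#5+#6+#7: weight 27, value 132
- #1+#2+#3+#5+#7: weight 30, value 127
Minimum weight: 25 kg.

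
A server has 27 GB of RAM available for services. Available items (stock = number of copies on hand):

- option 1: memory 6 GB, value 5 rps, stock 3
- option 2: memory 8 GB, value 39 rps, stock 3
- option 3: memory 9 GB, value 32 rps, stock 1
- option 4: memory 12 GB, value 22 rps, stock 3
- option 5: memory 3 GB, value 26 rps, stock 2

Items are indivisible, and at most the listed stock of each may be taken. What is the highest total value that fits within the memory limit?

143 rps

Best selections within memory 27 and stock limits:
- 3×option 2 + 1×option 5: memory 27, value 143
- 2×option 2 + 2×option 5: memory 22, value 130
- 1×option 2 + 1×option 3 + 2×option 5: memory 23, value 123
- 3×option 2: memory 24, value 117
Best: 143 rps.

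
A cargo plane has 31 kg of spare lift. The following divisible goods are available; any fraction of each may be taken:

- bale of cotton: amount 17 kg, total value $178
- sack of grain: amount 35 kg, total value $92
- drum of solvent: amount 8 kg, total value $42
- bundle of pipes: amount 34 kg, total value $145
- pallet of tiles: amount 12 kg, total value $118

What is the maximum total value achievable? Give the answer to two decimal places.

Take in order of value per unit:
- bale of cotton (178/17 per unit): all 17 → value 178, running total 178.00
- pallet of tiles (118/12 per unit): all 12 → value 118, running total 296.00
- drum of solvent (42/8 per unit): 2 of 8 → value 2×42/8 = 10.5000, running total 306.50
Total 306.50.

306.50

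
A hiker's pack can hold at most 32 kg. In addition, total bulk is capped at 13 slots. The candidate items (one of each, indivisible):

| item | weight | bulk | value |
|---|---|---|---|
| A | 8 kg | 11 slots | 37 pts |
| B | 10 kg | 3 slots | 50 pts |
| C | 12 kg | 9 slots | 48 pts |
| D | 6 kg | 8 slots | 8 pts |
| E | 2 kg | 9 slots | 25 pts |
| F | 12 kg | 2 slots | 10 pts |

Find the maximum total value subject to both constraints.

98 pts

Feasible sets respecting both limits:
- B+C: weight 22, bulk 12, value 98
- B+E: weight 12, bulk 12, value 75
- B+D+F: weight 28, bulk 13, value 68
Best: 98 pts.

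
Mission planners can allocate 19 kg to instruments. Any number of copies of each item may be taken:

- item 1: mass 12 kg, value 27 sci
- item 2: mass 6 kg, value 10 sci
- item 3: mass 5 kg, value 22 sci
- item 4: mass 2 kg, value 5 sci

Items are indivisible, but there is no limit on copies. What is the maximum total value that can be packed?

Best value-per-unit is item 3 at 22/5; filling with it alone gives 3×22 = 66.
Optimal mix: 3×item 3 + 2×item 4 → mass 19, value 76.

76 sci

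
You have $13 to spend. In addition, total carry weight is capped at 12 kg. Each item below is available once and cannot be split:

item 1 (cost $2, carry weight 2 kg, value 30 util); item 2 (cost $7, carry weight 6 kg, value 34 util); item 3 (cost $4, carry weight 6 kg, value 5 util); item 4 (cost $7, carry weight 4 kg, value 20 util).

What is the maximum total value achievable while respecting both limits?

64 util

Feasible sets respecting both limits:
- item 1+item 2: cost 9, carry weight 8, value 64
- item 1+item 3+item 4: cost 13, carry weight 12, value 55
- item 1+item 4: cost 9, carry weight 6, value 50
Best: 64 util.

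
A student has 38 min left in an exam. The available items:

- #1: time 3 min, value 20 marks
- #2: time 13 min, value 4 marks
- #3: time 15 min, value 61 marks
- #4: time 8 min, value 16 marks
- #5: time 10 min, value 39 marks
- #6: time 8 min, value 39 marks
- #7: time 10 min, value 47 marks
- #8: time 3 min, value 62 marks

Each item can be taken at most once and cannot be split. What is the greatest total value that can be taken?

This is a 0/1 knapsack; check combinations near the capacity.
- #3+#6+#7+#8: time 15+8+10+3=36, value 61+39+47+62=209
- #3+#5+#7+#8: time 15+10+10+3=38, value 61+39+47+62=209
- #1+#5+#6+#7+#8: time 3+10+8+10+3=34, value 20+39+39+47+62=207
- #3+#5+#6+#8: time 15+10+8+3=36, value 61+39+39+62=201
- #1+#3+#4+#6+#8: time 3+15+8+8+3=37, value 20+61+16+39+62=198
Best: 209 marks.

209 marks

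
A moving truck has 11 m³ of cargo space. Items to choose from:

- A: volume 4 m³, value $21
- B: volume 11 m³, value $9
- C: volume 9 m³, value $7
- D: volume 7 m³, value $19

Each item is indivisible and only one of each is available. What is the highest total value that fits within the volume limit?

Check high-value combinations within 11 m³:
- A+D: volume 4+7=11, value 21+19=40
- A: volume 4, value 21
- D: volume 7, value 19
- B: volume 11, value 9
- C: volume 9, value 7
Best: $40.

$40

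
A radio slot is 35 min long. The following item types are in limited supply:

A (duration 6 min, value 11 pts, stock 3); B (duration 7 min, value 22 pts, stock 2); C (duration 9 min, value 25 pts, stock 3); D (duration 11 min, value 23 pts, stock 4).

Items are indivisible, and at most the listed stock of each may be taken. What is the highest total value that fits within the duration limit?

Top feasible selections:
- 1×B + 3×C: duration 34, value 97
- 2×B + 2×C: duration 32, value 94
Best: 97 pts.

97 pts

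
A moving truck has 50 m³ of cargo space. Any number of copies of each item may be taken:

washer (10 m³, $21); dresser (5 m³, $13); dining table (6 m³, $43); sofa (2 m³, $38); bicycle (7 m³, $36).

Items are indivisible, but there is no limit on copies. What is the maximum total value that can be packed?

Best value-per-unit is sofa at 38/2, and filling with it alone uses volume 25×2=50. No mix of the others beats 25×38 = 950.

$950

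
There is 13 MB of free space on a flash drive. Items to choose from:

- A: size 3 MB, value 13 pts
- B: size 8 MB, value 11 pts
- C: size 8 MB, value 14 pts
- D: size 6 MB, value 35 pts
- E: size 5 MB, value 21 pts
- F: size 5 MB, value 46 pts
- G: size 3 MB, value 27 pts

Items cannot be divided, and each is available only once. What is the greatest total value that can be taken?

This is a 0/1 knapsack; check combinations near the capacity.
- E+F+G: size 5+5+3=13, value 21+46+27=94
- A+F+G: size 3+5+3=11, value 13+46+27=86
- D+F: size 6+5=11, value 35+46=81
Best: 94 pts.

94 pts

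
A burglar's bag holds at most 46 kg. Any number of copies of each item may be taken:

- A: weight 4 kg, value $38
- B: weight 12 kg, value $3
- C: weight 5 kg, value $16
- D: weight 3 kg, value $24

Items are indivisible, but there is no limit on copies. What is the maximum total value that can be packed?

Best value-per-unit is A at 38/4; filling with it alone gives 11×38 = 418.
Optimal mix: 10×A + 2×D → weight 46, value 428.

$428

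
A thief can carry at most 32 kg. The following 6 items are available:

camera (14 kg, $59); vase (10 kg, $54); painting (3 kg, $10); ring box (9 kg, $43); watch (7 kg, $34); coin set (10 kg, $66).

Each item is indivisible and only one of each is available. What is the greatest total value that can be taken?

$173

Check high-value combinations within 32 kg:
- vase+painting+ring box+coin set: weight 10+3+9+10=32, value 54+10+43+66=173
- vase+painting+watch+coin set: weight 10+3+7+10=30, value 54+10+34+66=164
- vase+ring box+coin set: weight 10+9+10=29, value 54+43+66=163
- camera+watch+coin set: weight 14+7+10=31, value 59+34+66=159
Best: $173.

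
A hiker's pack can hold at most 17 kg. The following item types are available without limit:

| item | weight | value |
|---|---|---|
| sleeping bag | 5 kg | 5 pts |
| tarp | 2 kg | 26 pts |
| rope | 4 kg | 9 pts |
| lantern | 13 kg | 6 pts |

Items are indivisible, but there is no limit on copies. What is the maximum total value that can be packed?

Best value-per-unit is tarp at 26/2, and filling with it alone uses weight 8×2=16. No mix of the others beats 8×26 = 208.

208 pts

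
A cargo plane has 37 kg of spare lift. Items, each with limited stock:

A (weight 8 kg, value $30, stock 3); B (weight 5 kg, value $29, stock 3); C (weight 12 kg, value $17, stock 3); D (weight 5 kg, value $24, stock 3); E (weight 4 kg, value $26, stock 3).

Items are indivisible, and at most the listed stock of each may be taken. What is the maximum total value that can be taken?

$213

Top feasible selections:
- 3×B + 2×D + 3×E: weight 37, value 213
- 2×B + 3×D + 3×E: weight 37, value 208
Best: $213.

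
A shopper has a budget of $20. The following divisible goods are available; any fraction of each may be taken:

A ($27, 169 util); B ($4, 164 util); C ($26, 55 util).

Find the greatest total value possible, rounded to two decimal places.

Take in order of value per unit:
- B (164/4 per unit): all 4 → value 164, running total 164.00
- A (169/27 per unit): 16 of 27 → value 16×169/27 = 100.1481, running total 264.15
Total 264.15.

264.15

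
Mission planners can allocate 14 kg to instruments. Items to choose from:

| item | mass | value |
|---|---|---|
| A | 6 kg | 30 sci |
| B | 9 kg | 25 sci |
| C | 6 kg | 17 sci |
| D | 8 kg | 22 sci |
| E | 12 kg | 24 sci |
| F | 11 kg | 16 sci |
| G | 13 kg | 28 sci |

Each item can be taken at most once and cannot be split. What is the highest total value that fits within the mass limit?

Check high-value combinations within 14 kg:
- A+D: mass 6+8=14, value 30+22=52
- A+C: mass 6+6=12, value 30+17=47
- C+D: mass 6+8=14, value 17+22=39
Best: 52 sci.

52 sci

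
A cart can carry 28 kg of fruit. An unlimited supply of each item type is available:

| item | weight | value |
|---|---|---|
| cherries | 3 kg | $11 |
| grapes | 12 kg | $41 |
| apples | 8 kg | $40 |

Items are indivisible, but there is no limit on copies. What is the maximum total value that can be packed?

$131

Best value-per-unit is apples at 40/8; filling with it alone gives 3×40 = 120.
Optimal mix: 1×cherries + 3×apples → weight 27, value 131.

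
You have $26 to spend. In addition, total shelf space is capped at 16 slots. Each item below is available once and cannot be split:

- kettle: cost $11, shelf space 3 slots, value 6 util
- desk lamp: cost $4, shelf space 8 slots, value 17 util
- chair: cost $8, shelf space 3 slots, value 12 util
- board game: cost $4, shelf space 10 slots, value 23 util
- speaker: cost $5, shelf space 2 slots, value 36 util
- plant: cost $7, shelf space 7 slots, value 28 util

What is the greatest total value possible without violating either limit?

76 util

Feasible sets respecting both limits:
- chair+speaker+plant: cost 20, shelf space 12, value 76
- chair+board game+speaker: cost 17, shelf space 15, value 71
- kettle+speaker+plant: cost 23, shelf space 12, value 70
- desk lamp+chair+speaker: cost 17, shelf space 13, value 65
Best: 76 util.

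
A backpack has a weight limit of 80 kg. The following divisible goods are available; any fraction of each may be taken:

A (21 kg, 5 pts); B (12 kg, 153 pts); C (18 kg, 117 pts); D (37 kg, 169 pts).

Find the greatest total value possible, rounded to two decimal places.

Take in order of value per unit:
- B (153/12 per unit): all 12 → value 153, running total 153.00
- C (117/18 per unit): all 18 → value 117, running total 270.00
- D (169/37 per unit): all 37 → value 169, running total 439.00
- A (5/21 per unit): 13 of 21 → value 13×5/21 = 3.0952, running total 442.10
Total 442.10.

442.10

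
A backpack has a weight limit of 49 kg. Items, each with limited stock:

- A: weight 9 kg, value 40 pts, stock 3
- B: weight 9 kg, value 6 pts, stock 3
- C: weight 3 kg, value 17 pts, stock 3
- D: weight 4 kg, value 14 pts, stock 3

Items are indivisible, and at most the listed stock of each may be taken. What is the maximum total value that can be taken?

213 pts

Best selections within weight 49 and stock limits:
- 3×A + 3×C + 3×D: weight 48, value 213
- 3×A + 3×C + 2×D: weight 44, value 199
Best: 213 pts.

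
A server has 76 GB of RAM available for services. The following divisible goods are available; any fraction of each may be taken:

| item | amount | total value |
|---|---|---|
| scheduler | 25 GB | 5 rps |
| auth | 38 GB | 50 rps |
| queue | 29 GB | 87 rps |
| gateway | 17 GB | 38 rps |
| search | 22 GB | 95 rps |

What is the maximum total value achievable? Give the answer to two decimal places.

Take in order of value per unit:
- search (95/22 per unit): all 22 → value 95, running total 95.00
- queue (87/29 per unit): all 29 → value 87, running total 182.00
- gateway (38/17 per unit): all 17 → value 38, running total 220.00
- auth (50/38 per unit): 8 of 38 → value 8×50/38 = 10.5263, running total 230.53
Total 230.53.

230.53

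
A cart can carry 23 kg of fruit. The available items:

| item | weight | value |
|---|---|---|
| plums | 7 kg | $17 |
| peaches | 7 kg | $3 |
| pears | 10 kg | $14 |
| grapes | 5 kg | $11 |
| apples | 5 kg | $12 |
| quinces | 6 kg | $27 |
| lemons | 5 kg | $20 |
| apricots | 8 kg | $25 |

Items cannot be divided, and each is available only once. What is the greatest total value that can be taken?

$76

Check high-value combinations within 23 kg:
- plums+apples+quinces+lemons: weight 7+5+6+5=23, value 17+12+27+20=76
- plums+grapes+quinces+lemons: weight 7+5+6+5=23, value 17+11+27+20=75
- quinces+lemons+apricots: weight 6+5+8=19, value 27+20+25=72
Best: $76.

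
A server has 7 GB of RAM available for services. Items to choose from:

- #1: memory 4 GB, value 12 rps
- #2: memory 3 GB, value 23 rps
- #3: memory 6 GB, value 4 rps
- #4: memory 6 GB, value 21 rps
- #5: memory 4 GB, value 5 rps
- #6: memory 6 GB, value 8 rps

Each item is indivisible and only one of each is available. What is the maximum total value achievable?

35 rps

This is a 0/1 knapsack; check combinations near the capacity.
- #1+#2: memory 4+3=7, value 12+23=35
- #2+#5: memory 3+4=7, value 23+5=28
- #2: memory 3, value 23
Best: 35 rps.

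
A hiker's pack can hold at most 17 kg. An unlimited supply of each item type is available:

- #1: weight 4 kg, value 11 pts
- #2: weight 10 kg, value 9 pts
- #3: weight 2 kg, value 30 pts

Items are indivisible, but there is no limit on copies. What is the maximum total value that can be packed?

240 pts

Best value-per-unit is #3 at 30/2, and filling with it alone uses weight 8×2=16. No mix of the others beats 8×30 = 240.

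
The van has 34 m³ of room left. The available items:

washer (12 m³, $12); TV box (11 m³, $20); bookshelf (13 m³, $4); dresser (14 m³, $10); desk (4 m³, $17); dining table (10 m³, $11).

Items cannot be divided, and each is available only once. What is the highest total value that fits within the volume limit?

This is a 0/1 knapsack; check combinations near the capacity.
- washer+TV box+desk: volume 12+11+4=27, value 12+20+17=49
- TV box+desk+dining table: volume 11+4+10=25, value 20+17+11=48
- TV box+dresser+desk: volume 11+14+4=29, value 20+10+17=47
- washer+TV box+dining table: volume 12+11+10=33, value 12+20+11=43
Best: $49.

$49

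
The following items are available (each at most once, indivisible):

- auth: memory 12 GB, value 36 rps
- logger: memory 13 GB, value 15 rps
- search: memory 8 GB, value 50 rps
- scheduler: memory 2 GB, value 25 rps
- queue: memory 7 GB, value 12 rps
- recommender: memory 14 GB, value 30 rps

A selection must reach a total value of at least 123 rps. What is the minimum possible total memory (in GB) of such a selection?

Subsets with value ≥ 123, sorted by total memory:
- auth+search+scheduler+queue: memory 29, value 123
- auth+logger+search+scheduler: memory 35, value 126
Minimum memory: 29 GB.

29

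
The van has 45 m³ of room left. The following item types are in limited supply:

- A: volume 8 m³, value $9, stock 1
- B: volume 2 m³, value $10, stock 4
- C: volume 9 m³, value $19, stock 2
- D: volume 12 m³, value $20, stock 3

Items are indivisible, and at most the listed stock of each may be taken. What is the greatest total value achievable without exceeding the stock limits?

Top feasible selections:
- 4×B + 3×D: volume 44, value 100
- 4×B + 1×C + 2×D: volume 41, value 99
Best: $100.

$100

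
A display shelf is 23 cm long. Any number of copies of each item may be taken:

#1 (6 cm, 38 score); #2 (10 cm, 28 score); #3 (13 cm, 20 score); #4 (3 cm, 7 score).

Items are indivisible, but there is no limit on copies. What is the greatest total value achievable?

Best value-per-unit is #1 at 38/6; filling with it alone gives 3×38 = 114.
Optimal mix: 3×#1 + 1×#4 → length 21, value 121.

121 score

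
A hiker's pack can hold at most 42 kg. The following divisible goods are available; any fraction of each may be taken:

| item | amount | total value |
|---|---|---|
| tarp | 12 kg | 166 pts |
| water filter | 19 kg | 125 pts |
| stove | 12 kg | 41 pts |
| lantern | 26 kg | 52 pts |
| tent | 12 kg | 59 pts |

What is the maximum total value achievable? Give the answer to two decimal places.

345.08

Take in order of value per unit:
- tarp (166/12 per unit): all 12 → value 166, running total 166.00
- water filter (125/19 per unit): all 19 → value 125, running total 291.00
- tent (59/12 per unit): 11 of 12 → value 11×59/12 = 54.0833, running total 345.08
Total 345.08.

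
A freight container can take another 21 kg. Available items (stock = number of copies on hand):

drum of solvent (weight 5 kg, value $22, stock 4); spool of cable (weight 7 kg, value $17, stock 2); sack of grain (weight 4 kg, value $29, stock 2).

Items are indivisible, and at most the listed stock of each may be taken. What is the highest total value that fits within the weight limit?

$102

Top feasible selections:
- 2×drum of solvent + 2×sack of grain: weight 18, value 102
- 1×drum of solvent + 1×spool of cable + 2×sack of grain: weight 20, value 97
- 3×drum of solvent + 1×sack of grain: weight 19, value 95
Best: $102.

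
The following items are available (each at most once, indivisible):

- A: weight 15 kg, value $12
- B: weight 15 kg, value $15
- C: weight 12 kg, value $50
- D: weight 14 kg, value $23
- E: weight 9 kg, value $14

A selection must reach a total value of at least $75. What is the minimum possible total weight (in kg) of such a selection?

Subsets with value ≥ 75, sorted by total weight:
- C+D+E: weight 35, value 87
- B+C+E: weight 36, value 79
Minimum weight: 35 kg.

35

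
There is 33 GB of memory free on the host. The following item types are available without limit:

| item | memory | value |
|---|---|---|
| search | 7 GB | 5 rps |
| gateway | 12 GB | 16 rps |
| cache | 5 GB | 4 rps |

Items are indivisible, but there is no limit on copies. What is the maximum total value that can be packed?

37 rps

Best value-per-unit is gateway at 16/12; filling with it alone gives 2×16 = 32.
Optimal mix: 1×search + 2×gateway → memory 31, value 37.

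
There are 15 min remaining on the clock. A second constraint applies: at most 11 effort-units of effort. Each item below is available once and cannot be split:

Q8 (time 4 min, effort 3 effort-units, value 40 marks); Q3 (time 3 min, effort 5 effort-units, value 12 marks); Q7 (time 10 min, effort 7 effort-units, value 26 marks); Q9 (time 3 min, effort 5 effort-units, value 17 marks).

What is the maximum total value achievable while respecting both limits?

66 marks

Feasible sets respecting both limits:
- Q8+Q7: time 14, effort 10, value 66
- Q8+Q9: time 7, effort 8, value 57
- Q8+Q3: time 7, effort 8, value 52
Best: 66 marks.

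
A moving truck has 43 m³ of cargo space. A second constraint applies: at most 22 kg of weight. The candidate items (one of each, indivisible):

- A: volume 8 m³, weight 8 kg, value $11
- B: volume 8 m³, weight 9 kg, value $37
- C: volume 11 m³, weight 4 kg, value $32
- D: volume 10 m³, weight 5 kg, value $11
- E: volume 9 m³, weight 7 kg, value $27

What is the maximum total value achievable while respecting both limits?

$96

Feasible sets respecting both limits:
- B+C+E: volume 28, weight 20, value 96
- A+B+C: volume 27, weight 21, value 80
- B+C+D: volume 29, weight 18, value 80
- B+D+E: volume 27, weight 21, value 75
Best: $96.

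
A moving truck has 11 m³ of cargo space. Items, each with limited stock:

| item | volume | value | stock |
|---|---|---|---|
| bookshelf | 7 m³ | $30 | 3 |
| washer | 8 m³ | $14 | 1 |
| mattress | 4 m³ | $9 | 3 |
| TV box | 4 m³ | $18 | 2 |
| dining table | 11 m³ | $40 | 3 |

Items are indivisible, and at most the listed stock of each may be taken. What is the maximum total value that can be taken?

$48

Best selections within volume 11 and stock limits:
- 1×bookshelf + 1×TV box: volume 11, value 48
- 1×dining table: volume 11, value 40
- 1×bookshelf + 1×mattress: volume 11, value 39
- 2×TV box: volume 8, value 36
Best: $48.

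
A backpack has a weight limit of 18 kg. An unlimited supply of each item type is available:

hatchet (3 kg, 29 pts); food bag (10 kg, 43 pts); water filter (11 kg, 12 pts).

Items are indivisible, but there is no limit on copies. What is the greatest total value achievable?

174 pts

Best value-per-unit is hatchet at 29/3, and filling with it alone uses weight 6×3=18. No mix of the others beats 6×29 = 174.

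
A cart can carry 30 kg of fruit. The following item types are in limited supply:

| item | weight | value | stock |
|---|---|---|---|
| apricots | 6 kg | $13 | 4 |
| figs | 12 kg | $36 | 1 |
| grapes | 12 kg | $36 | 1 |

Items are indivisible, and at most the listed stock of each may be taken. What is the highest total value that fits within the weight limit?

$85

Top feasible selections:
- 1×apricots + 1×figs + 1×grapes: weight 30, value 85
- 3×apricots + 1×grapes: weight 30, value 75
- 3×apricots + 1×figs: weight 30, value 75
- 1×figs + 1×grapes: weight 24, value 72
Best: $85.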